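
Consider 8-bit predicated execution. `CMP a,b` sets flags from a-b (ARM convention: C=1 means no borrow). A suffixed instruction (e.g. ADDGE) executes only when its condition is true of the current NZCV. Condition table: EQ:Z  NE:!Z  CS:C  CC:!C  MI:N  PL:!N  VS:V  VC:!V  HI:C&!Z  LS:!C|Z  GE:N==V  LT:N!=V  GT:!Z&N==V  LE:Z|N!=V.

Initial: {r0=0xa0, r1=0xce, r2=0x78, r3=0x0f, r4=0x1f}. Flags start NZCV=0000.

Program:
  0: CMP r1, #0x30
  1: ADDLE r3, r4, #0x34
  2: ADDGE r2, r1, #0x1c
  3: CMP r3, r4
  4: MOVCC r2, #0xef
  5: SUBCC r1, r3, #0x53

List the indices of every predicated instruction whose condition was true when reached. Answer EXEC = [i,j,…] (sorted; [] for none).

[0] flags=1010 → (cmp)
[1] flags=1010 LE?T → r3=0x53
[2] flags=1010 GE?F → skip
[3] flags=0010 → (cmp)
[4] flags=0010 CC?F → skip
[5] flags=0010 CC?F → skip

EXEC = [1]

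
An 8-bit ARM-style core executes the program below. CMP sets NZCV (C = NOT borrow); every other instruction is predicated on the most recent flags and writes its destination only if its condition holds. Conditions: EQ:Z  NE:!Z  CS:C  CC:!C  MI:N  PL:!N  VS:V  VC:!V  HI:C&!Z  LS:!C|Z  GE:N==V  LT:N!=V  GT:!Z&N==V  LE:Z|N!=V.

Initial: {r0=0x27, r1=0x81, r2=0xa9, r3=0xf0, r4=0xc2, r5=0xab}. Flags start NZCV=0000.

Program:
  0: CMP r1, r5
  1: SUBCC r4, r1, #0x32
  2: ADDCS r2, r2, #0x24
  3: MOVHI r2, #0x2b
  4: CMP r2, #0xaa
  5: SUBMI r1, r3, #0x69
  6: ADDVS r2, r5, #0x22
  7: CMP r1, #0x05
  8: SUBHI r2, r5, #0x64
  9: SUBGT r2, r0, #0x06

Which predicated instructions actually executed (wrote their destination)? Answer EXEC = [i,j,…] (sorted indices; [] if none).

EXEC = [1,5,8]

0: ✓ CMP  NZCV=1000
1: ✓ SUBCC  r4←0x4f
2: · ADDCS
3: · MOVHI
4: ✓ CMP  NZCV=1000
5: ✓ SUBMI  r1←0x87
6: · ADDVS
7: ✓ CMP  NZCV=1010
8: ✓ SUBHI  r2←0x47
9: · SUBGT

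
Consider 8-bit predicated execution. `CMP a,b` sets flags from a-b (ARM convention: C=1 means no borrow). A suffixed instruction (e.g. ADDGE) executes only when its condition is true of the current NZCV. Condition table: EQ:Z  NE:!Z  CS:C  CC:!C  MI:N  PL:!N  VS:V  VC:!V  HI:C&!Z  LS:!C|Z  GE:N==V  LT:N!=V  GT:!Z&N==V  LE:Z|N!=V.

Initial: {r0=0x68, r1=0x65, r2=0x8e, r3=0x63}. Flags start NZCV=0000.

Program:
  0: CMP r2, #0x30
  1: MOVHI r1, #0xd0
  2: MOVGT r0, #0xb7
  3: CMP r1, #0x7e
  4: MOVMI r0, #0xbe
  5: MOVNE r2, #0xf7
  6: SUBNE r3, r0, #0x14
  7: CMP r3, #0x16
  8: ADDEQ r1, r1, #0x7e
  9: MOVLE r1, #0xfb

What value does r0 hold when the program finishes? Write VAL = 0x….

VAL = 0x68

[0] flags=0011 → (cmp)
[1] flags=0011 HI?T → r1=0xd0
[2] flags=0011 GT?F → skip
[3] flags=0011 → (cmp)
[4] flags=0011 MI?F → skip
[5] flags=0011 NE?T → r2=0xf7
[6] flags=0011 NE?T → r3=0x54
[7] flags=0010 → (cmp)
[8] flags=0010 EQ?F → skip
[9] flags=0010 LE?F → skip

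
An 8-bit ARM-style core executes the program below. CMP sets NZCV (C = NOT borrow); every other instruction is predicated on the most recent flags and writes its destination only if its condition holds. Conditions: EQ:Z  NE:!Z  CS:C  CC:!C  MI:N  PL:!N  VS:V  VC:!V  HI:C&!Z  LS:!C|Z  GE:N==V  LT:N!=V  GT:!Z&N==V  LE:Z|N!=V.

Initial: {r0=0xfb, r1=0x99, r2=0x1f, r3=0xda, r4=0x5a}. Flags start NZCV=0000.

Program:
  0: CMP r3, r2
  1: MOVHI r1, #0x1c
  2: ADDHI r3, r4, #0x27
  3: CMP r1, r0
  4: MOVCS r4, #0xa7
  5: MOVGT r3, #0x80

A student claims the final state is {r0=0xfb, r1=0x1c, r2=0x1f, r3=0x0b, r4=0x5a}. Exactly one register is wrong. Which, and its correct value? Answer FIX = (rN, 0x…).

0: ✓ CMP  NZCV=1010
1: ✓ MOVHI  r1←0x1c
2: ✓ ADDHI  r3←0x81
3: ✓ CMP  NZCV=0000
4: · MOVCS
5: ✓ MOVGT  r3←0x80

FIX = (r3, 0x80)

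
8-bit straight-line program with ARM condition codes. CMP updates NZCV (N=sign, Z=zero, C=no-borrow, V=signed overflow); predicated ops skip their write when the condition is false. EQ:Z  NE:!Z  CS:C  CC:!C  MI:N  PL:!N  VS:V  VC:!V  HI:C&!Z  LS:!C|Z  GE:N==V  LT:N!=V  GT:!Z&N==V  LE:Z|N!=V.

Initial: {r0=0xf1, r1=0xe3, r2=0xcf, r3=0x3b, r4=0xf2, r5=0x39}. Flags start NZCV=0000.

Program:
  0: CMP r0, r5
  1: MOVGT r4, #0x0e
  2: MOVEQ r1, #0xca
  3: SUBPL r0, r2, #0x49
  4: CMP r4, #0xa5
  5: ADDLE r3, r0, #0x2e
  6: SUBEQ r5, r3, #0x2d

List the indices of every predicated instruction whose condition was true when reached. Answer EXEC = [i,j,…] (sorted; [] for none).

EXEC = []

0: ✓ CMP  NZCV=1010
1: · MOVGT
2: · MOVEQ
3: · SUBPL
4: ✓ CMP  NZCV=0010
5: · ADDLE
6: · SUBEQ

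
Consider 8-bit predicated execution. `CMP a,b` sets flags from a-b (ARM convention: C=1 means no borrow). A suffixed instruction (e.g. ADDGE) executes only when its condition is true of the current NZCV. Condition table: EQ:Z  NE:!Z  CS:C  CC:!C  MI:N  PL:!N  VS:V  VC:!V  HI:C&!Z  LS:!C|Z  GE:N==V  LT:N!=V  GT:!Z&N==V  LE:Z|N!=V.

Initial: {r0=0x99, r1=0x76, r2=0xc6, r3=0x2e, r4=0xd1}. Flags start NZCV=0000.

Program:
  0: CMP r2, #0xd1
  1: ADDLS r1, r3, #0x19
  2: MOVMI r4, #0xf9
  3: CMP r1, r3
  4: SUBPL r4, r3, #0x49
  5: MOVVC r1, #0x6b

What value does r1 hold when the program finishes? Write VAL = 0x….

0: ✓ CMP  NZCV=1000
1: ✓ ADDLS  r1←0x47
2: ✓ MOVMI  r4←0xf9
3: ✓ CMP  NZCV=0010
4: ✓ SUBPL  r4←0xe5
5: ✓ MOVVC  r1←0x6b

VAL = 0x6b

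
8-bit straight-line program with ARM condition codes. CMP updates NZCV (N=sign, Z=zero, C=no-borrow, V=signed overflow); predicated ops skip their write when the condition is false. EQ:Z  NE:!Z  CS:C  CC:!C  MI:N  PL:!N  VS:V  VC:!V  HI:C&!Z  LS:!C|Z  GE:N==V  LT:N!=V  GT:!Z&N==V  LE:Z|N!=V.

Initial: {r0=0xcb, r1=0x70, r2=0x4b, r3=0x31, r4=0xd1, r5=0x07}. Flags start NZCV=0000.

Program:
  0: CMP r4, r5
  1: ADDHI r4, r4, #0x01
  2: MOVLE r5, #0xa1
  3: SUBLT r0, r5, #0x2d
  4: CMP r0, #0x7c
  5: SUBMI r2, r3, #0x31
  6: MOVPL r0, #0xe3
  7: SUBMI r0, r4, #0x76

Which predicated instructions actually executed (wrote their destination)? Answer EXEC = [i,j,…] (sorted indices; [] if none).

EXEC = [1,2,3,5,7]

0: ✓ CMP  NZCV=1010
1: ✓ ADDHI  r4←0xd2
2: ✓ MOVLE  r5←0xa1
3: ✓ SUBLT  r0←0x74
4: ✓ CMP  NZCV=1000
5: ✓ SUBMI  r2←0x00
6: · MOVPL
7: ✓ SUBMI  r0←0x5c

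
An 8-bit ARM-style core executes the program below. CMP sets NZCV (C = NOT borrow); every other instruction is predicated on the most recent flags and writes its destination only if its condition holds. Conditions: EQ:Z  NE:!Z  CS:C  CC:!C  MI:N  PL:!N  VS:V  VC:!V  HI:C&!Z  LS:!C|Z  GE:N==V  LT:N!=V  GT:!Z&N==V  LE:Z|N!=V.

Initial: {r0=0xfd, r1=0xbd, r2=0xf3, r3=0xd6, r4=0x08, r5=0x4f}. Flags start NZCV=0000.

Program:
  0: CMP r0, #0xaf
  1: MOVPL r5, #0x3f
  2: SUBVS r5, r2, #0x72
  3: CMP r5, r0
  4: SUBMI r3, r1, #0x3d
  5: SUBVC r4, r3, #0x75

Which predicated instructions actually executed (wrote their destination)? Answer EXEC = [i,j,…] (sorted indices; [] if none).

0: ✓ CMP  NZCV=0010
1: ✓ MOVPL  r5←0x3f
2: · SUBVS
3: ✓ CMP  NZCV=0000
4: · SUBMI
5: ✓ SUBVC  r4←0x61

EXEC = [1,5]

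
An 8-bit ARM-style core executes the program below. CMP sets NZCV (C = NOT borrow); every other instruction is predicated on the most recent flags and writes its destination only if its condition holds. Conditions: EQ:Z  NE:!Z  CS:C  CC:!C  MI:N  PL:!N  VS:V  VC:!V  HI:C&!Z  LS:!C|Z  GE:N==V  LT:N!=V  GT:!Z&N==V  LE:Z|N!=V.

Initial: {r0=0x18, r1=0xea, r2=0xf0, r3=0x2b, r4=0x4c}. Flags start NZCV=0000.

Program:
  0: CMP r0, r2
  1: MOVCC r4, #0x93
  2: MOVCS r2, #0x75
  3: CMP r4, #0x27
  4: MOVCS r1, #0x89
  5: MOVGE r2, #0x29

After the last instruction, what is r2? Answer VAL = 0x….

[0] flags=0000 → (cmp)
[1] flags=0000 CC?T → r4=0x93
[2] flags=0000 CS?F → skip
[3] flags=0011 → (cmp)
[4] flags=0011 CS?T → r1=0x89
[5] flags=0011 GE?F → skip

VAL = 0xf0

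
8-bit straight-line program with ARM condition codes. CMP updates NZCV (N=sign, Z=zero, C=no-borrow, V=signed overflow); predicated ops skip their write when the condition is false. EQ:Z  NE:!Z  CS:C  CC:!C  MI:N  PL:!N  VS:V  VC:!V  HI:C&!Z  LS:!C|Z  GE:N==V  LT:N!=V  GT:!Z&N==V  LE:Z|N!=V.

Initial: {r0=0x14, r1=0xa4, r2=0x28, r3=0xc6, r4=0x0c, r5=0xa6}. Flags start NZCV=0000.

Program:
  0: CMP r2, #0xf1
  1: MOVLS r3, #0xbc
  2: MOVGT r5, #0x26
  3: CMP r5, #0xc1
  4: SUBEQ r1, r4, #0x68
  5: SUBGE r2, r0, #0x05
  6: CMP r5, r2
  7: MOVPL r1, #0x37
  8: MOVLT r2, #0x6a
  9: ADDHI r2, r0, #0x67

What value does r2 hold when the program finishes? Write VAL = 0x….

VAL = 0x7b

0: ✓ CMP  NZCV=0000
1: ✓ MOVLS  r3←0xbc
2: ✓ MOVGT  r5←0x26
3: ✓ CMP  NZCV=0000
4: · SUBEQ
5: ✓ SUBGE  r2←0x0f
6: ✓ CMP  NZCV=0010
7: ✓ MOVPL  r1←0x37
8: · MOVLT
9: ✓ ADDHI  r2←0x7b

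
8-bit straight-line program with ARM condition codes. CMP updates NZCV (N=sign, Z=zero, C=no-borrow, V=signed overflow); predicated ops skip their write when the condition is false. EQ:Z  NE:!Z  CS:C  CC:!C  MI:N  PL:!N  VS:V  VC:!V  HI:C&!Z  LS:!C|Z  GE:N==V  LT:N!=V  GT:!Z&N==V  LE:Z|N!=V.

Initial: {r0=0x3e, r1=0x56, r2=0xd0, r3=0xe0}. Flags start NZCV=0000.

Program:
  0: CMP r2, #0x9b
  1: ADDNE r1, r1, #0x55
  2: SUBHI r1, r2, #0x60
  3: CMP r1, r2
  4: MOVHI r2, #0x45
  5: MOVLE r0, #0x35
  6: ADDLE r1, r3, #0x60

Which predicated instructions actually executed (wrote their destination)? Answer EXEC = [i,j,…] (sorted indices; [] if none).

EXEC = [1,2]

[0] flags=0010 → (cmp)
[1] flags=0010 NE?T → r1=0xab
[2] flags=0010 HI?T → r1=0x70
[3] flags=1001 → (cmp)
[4] flags=1001 HI?F → skip
[5] flags=1001 LE?F → skip
[6] flags=1001 LE?F → skip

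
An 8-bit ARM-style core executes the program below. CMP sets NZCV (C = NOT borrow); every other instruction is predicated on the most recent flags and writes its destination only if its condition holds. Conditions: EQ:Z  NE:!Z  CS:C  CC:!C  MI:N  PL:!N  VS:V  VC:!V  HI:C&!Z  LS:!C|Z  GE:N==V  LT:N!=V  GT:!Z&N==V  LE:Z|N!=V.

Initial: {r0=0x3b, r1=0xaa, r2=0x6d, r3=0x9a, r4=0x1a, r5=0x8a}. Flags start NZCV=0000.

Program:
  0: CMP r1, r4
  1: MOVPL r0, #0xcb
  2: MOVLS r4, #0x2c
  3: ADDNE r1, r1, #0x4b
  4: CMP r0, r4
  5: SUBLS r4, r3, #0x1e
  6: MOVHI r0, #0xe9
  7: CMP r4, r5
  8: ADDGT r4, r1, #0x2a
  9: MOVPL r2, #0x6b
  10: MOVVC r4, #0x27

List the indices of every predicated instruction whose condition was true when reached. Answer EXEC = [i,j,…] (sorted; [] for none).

EXEC = [3,6,8]

[0] flags=1010 → (cmp)
[1] flags=1010 PL?F → skip
[2] flags=1010 LS?F → skip
[3] flags=1010 NE?T → r1=0xf5
[4] flags=0010 → (cmp)
[5] flags=0010 LS?F → skip
[6] flags=0010 HI?T → r0=0xe9
[7] flags=1001 → (cmp)
[8] flags=1001 GT?T → r4=0x1f
[9] flags=1001 PL?F → skip
[10] flags=1001 VC?F → skip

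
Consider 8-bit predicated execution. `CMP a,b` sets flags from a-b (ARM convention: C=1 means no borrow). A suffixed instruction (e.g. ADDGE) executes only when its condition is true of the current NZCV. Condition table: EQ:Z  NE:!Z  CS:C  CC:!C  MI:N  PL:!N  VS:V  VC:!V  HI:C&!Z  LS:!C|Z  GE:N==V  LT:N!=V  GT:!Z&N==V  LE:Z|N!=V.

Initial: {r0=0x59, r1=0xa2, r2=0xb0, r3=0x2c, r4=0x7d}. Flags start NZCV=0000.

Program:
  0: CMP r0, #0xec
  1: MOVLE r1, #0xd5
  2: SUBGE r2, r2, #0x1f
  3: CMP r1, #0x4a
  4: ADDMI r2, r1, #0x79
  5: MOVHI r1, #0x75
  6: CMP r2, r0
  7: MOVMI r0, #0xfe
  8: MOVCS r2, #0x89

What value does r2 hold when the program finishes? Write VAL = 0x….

0: ✓ CMP  NZCV=0000
1: · MOVLE
2: ✓ SUBGE  r2←0x91
3: ✓ CMP  NZCV=0011
4: · ADDMI
5: ✓ MOVHI  r1←0x75
6: ✓ CMP  NZCV=0011
7: · MOVMI
8: ✓ MOVCS  r2←0x89

VAL = 0x89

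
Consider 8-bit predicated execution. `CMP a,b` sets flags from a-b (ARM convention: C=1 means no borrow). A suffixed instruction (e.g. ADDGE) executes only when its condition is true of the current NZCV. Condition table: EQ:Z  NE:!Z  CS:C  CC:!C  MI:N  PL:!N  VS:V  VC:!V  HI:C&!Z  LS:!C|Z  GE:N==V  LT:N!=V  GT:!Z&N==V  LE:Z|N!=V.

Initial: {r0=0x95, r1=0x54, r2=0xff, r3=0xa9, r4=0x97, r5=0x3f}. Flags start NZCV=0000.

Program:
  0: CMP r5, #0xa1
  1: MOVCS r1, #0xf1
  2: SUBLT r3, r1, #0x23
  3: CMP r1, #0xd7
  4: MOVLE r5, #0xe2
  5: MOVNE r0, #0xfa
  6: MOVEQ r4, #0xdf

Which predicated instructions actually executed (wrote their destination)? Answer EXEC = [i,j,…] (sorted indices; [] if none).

[0] flags=1001 → (cmp)
[1] flags=1001 CS?F → skip
[2] flags=1001 LT?F → skip
[3] flags=0000 → (cmp)
[4] flags=0000 LE?F → skip
[5] flags=0000 NE?T → r0=0xfa
[6] flags=0000 EQ?F → skip

EXEC = [5]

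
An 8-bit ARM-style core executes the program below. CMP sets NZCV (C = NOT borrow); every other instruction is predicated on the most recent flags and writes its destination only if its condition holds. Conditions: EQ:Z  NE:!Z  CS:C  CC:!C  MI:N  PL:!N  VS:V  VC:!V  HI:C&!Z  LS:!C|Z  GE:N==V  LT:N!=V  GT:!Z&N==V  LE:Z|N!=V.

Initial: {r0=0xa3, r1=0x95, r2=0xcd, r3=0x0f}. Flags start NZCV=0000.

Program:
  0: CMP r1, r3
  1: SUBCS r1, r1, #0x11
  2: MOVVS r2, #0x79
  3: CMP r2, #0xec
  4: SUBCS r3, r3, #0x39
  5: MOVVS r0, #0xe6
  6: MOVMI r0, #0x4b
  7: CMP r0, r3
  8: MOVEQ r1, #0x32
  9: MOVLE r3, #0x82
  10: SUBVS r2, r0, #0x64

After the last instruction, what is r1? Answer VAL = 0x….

[0] flags=1010 → (cmp)
[1] flags=1010 CS?T → r1=0x84
[2] flags=1010 VS?F → skip
[3] flags=1000 → (cmp)
[4] flags=1000 CS?F → skip
[5] flags=1000 VS?F → skip
[6] flags=1000 MI?T → r0=0x4b
[7] flags=0010 → (cmp)
[8] flags=0010 EQ?F → skip
[9] flags=0010 LE?F → skip
[10] flags=0010 VS?F → skip

VAL = 0x84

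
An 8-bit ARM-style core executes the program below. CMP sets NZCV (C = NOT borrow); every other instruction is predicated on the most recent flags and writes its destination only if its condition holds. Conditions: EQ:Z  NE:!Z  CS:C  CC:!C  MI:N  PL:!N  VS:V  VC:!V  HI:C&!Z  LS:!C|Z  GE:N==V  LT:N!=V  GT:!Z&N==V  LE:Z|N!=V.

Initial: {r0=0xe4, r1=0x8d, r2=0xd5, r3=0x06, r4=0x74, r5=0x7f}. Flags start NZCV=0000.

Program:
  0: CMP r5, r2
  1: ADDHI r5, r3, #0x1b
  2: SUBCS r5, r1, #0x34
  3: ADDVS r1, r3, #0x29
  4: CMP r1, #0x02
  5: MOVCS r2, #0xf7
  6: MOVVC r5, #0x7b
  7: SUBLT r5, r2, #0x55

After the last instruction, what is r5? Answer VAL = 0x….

[0] flags=1001 → (cmp)
[1] flags=1001 HI?F → skip
[2] flags=1001 CS?F → skip
[3] flags=1001 VS?T → r1=0x2f
[4] flags=0010 → (cmp)
[5] flags=0010 CS?T → r2=0xf7
[6] flags=0010 VC?T → r5=0x7b
[7] flags=0010 LT?F → skip

VAL = 0x7b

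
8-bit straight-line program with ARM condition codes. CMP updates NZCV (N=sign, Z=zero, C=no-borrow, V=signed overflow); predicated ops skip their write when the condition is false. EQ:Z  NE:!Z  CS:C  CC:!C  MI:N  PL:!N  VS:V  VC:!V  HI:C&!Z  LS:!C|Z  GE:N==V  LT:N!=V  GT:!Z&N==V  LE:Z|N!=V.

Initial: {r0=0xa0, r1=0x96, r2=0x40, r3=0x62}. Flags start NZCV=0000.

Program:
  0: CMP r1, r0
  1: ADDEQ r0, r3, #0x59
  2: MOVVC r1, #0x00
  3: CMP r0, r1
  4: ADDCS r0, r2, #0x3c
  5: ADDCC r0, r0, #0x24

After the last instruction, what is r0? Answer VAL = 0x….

VAL = 0x7c

[0] flags=1000 → (cmp)
[1] flags=1000 EQ?F → skip
[2] flags=1000 VC?T → r1=0x00
[3] flags=1010 → (cmp)
[4] flags=1010 CS?T → r0=0x7c
[5] flags=1010 CC?F → skip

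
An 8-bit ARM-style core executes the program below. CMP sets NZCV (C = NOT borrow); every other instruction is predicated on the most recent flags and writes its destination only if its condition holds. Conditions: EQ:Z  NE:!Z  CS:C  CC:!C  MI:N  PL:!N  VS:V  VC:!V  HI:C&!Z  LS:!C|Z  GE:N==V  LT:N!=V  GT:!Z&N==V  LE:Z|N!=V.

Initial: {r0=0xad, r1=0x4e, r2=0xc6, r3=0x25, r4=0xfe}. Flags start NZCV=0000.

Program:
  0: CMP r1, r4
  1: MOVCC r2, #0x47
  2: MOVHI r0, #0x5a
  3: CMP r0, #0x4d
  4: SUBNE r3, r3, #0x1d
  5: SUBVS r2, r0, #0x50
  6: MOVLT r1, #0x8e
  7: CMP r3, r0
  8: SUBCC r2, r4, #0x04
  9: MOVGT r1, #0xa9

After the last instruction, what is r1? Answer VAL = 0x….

VAL = 0xa9

0: ✓ CMP  NZCV=0000
1: ✓ MOVCC  r2←0x47
2: · MOVHI
3: ✓ CMP  NZCV=0011
4: ✓ SUBNE  r3←0x08
5: ✓ SUBVS  r2←0x5d
6: ✓ MOVLT  r1←0x8e
7: ✓ CMP  NZCV=0000
8: ✓ SUBCC  r2←0xfa
9: ✓ MOVGT  r1←0xa9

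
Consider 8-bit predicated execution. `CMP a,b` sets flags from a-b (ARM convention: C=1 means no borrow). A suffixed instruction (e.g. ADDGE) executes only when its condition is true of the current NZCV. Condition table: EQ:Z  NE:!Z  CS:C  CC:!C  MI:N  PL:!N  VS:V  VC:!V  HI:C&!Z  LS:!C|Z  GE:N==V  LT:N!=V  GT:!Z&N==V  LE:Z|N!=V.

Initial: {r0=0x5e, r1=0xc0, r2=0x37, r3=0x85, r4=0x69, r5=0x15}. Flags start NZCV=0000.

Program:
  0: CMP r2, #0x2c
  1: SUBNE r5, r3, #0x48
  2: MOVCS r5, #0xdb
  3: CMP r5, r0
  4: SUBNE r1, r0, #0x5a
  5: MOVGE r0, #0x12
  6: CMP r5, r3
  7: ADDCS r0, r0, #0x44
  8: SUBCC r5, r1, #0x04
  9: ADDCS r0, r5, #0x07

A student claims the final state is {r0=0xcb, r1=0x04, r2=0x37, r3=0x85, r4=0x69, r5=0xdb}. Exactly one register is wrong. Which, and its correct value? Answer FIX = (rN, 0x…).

FIX = (r0, 0xe2)

0: ✓ CMP  NZCV=0010
1: ✓ SUBNE  r5←0x3d
2: ✓ MOVCS  r5←0xdb
3: ✓ CMP  NZCV=0011
4: ✓ SUBNE  r1←0x04
5: · MOVGE
6: ✓ CMP  NZCV=0010
7: ✓ ADDCS  r0←0xa2
8: · SUBCC
9: ✓ ADDCS  r0←0xe2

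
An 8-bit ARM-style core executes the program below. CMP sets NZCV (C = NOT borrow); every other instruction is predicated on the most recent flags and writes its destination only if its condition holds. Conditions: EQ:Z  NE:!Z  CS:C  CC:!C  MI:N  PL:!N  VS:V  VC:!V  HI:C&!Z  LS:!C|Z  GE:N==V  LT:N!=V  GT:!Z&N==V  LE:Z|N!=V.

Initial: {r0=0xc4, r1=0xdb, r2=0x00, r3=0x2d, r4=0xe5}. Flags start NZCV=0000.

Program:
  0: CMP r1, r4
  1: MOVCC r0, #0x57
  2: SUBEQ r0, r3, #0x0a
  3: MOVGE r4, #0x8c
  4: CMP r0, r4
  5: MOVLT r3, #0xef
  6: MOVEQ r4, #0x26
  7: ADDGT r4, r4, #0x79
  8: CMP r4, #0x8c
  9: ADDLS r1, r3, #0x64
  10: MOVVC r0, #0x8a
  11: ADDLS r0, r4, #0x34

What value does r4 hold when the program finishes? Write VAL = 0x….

VAL = 0x5e

0: ✓ CMP  NZCV=1000
1: ✓ MOVCC  r0←0x57
2: · SUBEQ
3: · MOVGE
4: ✓ CMP  NZCV=0000
5: · MOVLT
6: · MOVEQ
7: ✓ ADDGT  r4←0x5e
8: ✓ CMP  NZCV=1001
9: ✓ ADDLS  r1←0x91
10: · MOVVC
11: ✓ ADDLS  r0←0x92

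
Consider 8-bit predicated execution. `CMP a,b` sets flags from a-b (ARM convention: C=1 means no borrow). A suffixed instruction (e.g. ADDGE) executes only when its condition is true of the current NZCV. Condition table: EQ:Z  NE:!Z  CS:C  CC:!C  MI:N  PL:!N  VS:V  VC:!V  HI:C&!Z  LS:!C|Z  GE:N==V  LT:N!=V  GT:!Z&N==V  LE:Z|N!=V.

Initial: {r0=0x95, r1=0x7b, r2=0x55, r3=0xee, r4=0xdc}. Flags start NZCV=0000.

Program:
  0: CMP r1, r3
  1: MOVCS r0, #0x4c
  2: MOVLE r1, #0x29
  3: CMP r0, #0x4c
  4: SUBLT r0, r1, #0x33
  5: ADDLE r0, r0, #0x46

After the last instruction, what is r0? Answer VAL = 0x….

0: ✓ CMP  NZCV=1001
1: · MOVCS
2: · MOVLE
3: ✓ CMP  NZCV=0011
4: ✓ SUBLT  r0←0x48
5: ✓ ADDLE  r0←0x8e

VAL = 0x8e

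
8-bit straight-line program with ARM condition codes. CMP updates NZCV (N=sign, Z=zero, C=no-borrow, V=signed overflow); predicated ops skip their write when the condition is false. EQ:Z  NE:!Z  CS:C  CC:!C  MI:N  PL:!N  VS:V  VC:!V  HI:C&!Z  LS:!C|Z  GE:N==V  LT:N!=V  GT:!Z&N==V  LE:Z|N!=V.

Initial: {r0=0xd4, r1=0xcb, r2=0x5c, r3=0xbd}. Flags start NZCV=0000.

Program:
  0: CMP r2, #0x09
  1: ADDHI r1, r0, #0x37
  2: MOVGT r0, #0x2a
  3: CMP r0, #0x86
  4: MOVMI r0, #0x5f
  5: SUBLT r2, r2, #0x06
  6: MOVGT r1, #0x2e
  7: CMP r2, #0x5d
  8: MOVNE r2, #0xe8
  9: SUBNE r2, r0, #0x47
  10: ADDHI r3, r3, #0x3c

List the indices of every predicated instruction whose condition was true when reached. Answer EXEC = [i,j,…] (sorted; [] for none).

EXEC = [1,2,4,6,8,9]

[0] flags=0010 → (cmp)
[1] flags=0010 HI?T → r1=0x0b
[2] flags=0010 GT?T → r0=0x2a
[3] flags=1001 → (cmp)
[4] flags=1001 MI?T → r0=0x5f
[5] flags=1001 LT?F → skip
[6] flags=1001 GT?T → r1=0x2e
[7] flags=1000 → (cmp)
[8] flags=1000 NE?T → r2=0xe8
[9] flags=1000 NE?T → r2=0x18
[10] flags=1000 HI?F → skip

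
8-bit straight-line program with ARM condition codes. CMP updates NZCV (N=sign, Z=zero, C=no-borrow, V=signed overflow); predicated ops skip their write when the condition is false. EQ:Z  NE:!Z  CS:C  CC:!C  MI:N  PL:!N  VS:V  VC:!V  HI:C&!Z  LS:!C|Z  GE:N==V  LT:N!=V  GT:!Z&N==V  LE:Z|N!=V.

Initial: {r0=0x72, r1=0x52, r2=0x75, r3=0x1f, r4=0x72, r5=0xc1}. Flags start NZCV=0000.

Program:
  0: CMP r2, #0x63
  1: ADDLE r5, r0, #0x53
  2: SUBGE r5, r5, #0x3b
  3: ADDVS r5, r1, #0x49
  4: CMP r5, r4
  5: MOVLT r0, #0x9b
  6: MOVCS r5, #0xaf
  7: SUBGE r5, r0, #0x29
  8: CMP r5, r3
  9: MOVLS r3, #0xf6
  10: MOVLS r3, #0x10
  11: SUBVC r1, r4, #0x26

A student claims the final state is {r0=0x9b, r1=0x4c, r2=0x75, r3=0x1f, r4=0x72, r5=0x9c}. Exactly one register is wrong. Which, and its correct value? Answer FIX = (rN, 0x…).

[0] flags=0010 → (cmp)
[1] flags=0010 LE?F → skip
[2] flags=0010 GE?T → r5=0x86
[3] flags=0010 VS?F → skip
[4] flags=0011 → (cmp)
[5] flags=0011 LT?T → r0=0x9b
[6] flags=0011 CS?T → r5=0xaf
[7] flags=0011 GE?F → skip
[8] flags=1010 → (cmp)
[9] flags=1010 LS?F → skip
[10] flags=1010 LS?F → skip
[11] flags=1010 VC?T → r1=0x4c

FIX = (r5, 0xaf)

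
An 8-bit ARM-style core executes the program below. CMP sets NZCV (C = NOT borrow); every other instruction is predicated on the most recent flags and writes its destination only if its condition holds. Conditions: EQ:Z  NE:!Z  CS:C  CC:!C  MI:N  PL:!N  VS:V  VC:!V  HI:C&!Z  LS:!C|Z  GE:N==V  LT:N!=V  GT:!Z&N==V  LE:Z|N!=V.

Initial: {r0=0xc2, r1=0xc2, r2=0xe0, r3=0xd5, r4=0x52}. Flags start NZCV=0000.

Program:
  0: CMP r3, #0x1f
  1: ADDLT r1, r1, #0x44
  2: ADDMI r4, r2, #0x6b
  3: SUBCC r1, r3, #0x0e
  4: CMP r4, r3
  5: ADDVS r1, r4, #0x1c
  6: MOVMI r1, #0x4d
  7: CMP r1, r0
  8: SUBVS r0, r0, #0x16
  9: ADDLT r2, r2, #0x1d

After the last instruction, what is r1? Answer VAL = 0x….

VAL = 0x06

0: ✓ CMP  NZCV=1010
1: ✓ ADDLT  r1←0x06
2: ✓ ADDMI  r4←0x4b
3: · SUBCC
4: ✓ CMP  NZCV=0000
5: · ADDVS
6: · MOVMI
7: ✓ CMP  NZCV=0000
8: · SUBVS
9: · ADDLT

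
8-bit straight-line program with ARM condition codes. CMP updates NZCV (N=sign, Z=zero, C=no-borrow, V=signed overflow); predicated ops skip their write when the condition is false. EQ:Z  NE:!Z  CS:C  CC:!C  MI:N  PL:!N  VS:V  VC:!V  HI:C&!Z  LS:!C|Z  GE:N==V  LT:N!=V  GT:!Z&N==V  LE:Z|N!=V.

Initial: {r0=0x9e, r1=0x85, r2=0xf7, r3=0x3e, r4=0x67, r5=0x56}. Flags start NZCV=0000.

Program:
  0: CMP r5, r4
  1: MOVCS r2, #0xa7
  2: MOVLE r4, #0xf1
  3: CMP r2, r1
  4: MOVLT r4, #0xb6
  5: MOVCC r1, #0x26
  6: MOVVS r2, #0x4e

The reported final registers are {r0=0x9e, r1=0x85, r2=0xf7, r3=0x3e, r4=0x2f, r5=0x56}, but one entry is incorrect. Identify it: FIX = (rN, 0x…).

FIX = (r4, 0xf1)

0: ✓ CMP  NZCV=1000
1: · MOVCS
2: ✓ MOVLE  r4←0xf1
3: ✓ CMP  NZCV=0010
4: · MOVLT
5: · MOVCC
6: · MOVVS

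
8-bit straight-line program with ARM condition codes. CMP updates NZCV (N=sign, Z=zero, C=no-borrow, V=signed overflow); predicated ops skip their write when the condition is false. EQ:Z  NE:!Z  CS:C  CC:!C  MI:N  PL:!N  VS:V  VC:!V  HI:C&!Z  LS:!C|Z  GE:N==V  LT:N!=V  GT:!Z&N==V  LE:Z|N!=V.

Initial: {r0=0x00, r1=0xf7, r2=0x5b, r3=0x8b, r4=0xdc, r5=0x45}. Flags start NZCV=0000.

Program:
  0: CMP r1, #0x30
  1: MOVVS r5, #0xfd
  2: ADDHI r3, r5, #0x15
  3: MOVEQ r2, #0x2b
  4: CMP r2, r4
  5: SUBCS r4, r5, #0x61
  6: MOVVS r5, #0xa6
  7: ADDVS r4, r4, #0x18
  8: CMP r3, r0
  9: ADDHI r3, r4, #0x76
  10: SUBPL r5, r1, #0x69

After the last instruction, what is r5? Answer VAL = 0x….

[0] flags=1010 → (cmp)
[1] flags=1010 VS?F → skip
[2] flags=1010 HI?T → r3=0x5a
[3] flags=1010 EQ?F → skip
[4] flags=0000 → (cmp)
[5] flags=0000 CS?F → skip
[6] flags=0000 VS?F → skip
[7] flags=0000 VS?F → skip
[8] flags=0010 → (cmp)
[9] flags=0010 HI?T → r3=0x52
[10] flags=0010 PL?T → r5=0x8e

VAL = 0x8e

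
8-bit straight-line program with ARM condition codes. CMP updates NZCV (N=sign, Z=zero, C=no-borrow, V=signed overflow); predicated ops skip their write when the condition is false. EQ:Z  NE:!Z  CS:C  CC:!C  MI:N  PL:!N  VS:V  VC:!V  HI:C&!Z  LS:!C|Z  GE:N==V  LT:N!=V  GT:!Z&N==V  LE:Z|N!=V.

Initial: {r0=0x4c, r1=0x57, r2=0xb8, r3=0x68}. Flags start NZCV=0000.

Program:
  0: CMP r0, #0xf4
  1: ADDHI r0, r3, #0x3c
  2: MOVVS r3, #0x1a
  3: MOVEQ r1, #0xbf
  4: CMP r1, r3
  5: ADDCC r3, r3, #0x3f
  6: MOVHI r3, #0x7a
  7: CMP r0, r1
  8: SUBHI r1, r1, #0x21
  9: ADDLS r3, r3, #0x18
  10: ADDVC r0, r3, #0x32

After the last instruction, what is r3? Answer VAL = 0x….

0: ✓ CMP  NZCV=0000
1: · ADDHI
2: · MOVVS
3: · MOVEQ
4: ✓ CMP  NZCV=1000
5: ✓ ADDCC  r3←0xa7
6: · MOVHI
7: ✓ CMP  NZCV=1000
8: · SUBHI
9: ✓ ADDLS  r3←0xbf
10: ✓ ADDVC  r0←0xf1

VAL = 0xbf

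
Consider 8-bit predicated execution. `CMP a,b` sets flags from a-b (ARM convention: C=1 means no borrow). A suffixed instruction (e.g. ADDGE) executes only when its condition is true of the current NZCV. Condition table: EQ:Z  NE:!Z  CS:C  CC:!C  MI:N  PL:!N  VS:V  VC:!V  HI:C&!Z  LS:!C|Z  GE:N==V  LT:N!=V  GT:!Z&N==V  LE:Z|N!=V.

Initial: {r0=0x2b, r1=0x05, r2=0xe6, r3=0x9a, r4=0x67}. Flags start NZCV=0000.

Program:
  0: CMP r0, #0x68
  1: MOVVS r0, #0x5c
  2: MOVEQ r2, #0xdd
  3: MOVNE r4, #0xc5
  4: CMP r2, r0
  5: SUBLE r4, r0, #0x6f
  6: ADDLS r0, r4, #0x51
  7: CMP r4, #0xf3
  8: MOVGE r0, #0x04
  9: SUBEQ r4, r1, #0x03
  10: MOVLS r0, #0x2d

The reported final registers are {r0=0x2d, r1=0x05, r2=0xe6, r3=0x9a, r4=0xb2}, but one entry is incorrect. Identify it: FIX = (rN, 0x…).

FIX = (r4, 0xbc)

[0] flags=1000 → (cmp)
[1] flags=1000 VS?F → skip
[2] flags=1000 EQ?F → skip
[3] flags=1000 NE?T → r4=0xc5
[4] flags=1010 → (cmp)
[5] flags=1010 LE?T → r4=0xbc
[6] flags=1010 LS?F → skip
[7] flags=1000 → (cmp)
[8] flags=1000 GE?F → skip
[9] flags=1000 EQ?F → skip
[10] flags=1000 LS?T → r0=0x2d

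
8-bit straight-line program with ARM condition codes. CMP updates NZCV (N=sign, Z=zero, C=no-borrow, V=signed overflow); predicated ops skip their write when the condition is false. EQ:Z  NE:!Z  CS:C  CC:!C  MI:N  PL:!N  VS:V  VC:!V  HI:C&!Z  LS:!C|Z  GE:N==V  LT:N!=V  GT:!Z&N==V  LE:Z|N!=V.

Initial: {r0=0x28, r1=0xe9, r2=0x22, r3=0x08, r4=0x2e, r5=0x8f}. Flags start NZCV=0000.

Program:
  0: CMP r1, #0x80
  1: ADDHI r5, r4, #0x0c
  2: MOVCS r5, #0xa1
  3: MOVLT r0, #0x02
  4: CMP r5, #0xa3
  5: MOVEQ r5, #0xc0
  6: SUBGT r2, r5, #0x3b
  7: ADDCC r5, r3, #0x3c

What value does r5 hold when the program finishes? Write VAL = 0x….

0: ✓ CMP  NZCV=0010
1: ✓ ADDHI  r5←0x3a
2: ✓ MOVCS  r5←0xa1
3: · MOVLT
4: ✓ CMP  NZCV=1000
5: · MOVEQ
6: · SUBGT
7: ✓ ADDCC  r5←0x44

VAL = 0x44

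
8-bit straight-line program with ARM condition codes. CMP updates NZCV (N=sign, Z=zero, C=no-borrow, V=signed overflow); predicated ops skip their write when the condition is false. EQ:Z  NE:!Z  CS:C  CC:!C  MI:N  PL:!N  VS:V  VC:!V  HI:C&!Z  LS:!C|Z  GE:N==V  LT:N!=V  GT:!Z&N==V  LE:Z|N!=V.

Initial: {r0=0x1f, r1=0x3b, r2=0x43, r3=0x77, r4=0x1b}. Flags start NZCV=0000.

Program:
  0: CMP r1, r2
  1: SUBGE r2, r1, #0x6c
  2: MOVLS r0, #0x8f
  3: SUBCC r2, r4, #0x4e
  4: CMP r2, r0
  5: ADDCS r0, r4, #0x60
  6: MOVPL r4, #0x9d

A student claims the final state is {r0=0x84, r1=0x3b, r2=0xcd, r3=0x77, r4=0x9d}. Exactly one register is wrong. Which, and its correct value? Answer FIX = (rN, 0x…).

[0] flags=1000 → (cmp)
[1] flags=1000 GE?F → skip
[2] flags=1000 LS?T → r0=0x8f
[3] flags=1000 CC?T → r2=0xcd
[4] flags=0010 → (cmp)
[5] flags=0010 CS?T → r0=0x7b
[6] flags=0010 PL?T → r4=0x9d

FIX = (r0, 0x7b)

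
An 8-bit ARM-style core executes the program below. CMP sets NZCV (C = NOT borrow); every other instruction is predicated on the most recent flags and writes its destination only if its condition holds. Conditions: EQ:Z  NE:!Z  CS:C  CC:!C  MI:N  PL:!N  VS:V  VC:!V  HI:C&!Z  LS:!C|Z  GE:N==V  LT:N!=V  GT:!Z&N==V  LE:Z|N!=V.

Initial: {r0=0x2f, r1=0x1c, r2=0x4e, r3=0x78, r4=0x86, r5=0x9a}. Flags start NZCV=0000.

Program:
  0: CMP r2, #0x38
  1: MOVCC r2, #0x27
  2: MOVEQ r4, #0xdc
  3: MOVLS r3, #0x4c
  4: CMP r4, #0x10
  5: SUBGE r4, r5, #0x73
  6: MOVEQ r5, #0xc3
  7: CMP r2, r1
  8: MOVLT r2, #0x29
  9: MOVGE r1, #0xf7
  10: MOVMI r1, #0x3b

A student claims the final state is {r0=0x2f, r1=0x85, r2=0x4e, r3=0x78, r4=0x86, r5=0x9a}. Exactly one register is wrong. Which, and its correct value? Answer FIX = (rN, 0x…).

0: ✓ CMP  NZCV=0010
1: · MOVCC
2: · MOVEQ
3: · MOVLS
4: ✓ CMP  NZCV=0011
5: · SUBGE
6: · MOVEQ
7: ✓ CMP  NZCV=0010
8: · MOVLT
9: ✓ MOVGE  r1←0xf7
10: · MOVMI

FIX = (r1, 0xf7)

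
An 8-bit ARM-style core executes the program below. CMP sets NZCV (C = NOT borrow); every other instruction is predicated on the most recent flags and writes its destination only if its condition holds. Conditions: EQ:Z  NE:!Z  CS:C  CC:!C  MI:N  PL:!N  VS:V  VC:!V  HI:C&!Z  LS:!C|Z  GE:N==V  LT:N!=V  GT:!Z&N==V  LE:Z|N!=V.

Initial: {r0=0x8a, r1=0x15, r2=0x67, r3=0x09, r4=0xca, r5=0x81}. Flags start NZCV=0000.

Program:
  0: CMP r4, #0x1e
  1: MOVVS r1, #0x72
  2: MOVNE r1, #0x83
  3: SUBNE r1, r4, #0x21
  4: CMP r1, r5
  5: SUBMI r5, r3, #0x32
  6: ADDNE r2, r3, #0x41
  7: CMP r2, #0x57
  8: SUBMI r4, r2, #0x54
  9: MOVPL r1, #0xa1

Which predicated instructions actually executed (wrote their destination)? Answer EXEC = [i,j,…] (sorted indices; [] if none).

[0] flags=1010 → (cmp)
[1] flags=1010 VS?F → skip
[2] flags=1010 NE?T → r1=0x83
[3] flags=1010 NE?T → r1=0xa9
[4] flags=0010 → (cmp)
[5] flags=0010 MI?F → skip
[6] flags=0010 NE?T → r2=0x4a
[7] flags=1000 → (cmp)
[8] flags=1000 MI?T → r4=0xf6
[9] flags=1000 PL?F → skip

EXEC = [2,3,6,8]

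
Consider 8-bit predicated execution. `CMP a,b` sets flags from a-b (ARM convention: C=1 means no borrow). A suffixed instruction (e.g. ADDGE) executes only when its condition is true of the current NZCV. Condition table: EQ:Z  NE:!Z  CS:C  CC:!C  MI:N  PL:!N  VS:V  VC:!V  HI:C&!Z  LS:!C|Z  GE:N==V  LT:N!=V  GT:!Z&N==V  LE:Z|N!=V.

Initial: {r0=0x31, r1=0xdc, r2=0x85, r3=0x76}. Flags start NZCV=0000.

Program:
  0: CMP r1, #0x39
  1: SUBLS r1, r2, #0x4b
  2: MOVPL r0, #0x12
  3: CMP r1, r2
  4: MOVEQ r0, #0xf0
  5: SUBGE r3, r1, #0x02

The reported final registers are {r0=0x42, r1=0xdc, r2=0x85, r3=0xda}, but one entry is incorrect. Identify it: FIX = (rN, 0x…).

FIX = (r0, 0x31)

0: ✓ CMP  NZCV=1010
1: · SUBLS
2: · MOVPL
3: ✓ CMP  NZCV=0010
4: · MOVEQ
5: ✓ SUBGE  r3←0xda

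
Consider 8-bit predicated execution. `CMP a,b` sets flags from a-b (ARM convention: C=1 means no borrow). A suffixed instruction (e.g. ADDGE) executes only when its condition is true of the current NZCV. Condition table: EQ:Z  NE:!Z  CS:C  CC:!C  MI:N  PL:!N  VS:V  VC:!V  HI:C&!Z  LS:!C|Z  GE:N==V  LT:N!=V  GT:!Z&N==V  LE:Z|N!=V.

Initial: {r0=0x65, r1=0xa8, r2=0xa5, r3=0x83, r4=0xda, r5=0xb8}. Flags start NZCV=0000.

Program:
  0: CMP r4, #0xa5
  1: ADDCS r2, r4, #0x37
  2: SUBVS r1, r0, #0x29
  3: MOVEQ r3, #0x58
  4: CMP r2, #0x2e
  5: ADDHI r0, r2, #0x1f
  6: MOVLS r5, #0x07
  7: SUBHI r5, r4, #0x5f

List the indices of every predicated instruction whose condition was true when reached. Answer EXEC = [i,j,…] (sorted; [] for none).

EXEC = [1,6]

[0] flags=0010 → (cmp)
[1] flags=0010 CS?T → r2=0x11
[2] flags=0010 VS?F → skip
[3] flags=0010 EQ?F → skip
[4] flags=1000 → (cmp)
[5] flags=1000 HI?F → skip
[6] flags=1000 LS?T → r5=0x07
[7] flags=1000 HI?F → skip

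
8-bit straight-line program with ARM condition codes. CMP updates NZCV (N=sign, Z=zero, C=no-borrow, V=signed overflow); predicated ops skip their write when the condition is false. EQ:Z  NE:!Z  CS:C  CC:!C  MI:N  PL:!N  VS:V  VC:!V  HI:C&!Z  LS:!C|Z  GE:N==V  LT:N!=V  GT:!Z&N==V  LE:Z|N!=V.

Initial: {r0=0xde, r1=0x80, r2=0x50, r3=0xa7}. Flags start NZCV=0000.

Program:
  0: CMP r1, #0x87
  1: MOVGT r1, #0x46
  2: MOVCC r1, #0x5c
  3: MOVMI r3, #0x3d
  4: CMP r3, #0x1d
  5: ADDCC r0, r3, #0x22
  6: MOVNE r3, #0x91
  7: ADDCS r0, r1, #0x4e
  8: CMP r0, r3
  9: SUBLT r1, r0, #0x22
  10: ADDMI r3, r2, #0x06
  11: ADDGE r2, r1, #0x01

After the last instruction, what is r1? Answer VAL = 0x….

[0] flags=1000 → (cmp)
[1] flags=1000 GT?F → skip
[2] flags=1000 CC?T → r1=0x5c
[3] flags=1000 MI?T → r3=0x3d
[4] flags=0010 → (cmp)
[5] flags=0010 CC?F → skip
[6] flags=0010 NE?T → r3=0x91
[7] flags=0010 CS?T → r0=0xaa
[8] flags=0010 → (cmp)
[9] flags=0010 LT?F → skip
[10] flags=0010 MI?F → skip
[11] flags=0010 GE?T → r2=0x5d

VAL = 0x5c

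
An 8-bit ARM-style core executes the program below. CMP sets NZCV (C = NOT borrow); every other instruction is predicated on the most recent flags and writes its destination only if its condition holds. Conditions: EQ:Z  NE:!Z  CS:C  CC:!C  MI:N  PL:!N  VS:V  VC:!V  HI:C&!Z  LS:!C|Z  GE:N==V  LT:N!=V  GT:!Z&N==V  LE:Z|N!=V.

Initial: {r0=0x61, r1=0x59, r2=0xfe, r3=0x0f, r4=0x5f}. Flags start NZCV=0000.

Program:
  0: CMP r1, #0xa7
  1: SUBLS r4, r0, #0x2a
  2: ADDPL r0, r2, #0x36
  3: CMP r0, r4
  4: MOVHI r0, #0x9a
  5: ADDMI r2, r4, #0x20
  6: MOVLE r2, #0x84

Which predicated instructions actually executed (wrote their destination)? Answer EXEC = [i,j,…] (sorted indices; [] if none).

0: ✓ CMP  NZCV=1001
1: ✓ SUBLS  r4←0x37
2: · ADDPL
3: ✓ CMP  NZCV=0010
4: ✓ MOVHI  r0←0x9a
5: · ADDMI
6: · MOVLE

EXEC = [1,4]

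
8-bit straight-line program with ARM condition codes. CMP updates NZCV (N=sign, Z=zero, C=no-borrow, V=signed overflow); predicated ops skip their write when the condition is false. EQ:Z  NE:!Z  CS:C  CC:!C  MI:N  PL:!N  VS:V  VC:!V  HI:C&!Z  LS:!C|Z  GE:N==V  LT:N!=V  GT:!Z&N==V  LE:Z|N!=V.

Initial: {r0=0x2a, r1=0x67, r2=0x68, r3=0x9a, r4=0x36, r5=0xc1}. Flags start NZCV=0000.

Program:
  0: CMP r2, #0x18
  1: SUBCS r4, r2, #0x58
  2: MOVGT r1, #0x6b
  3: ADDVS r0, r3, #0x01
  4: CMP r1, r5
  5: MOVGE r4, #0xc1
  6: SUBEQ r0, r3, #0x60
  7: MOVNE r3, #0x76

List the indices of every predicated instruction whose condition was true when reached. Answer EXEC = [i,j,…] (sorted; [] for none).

EXEC = [1,2,5,7]

0: ✓ CMP  NZCV=0010
1: ✓ SUBCS  r4←0x10
2: ✓ MOVGT  r1←0x6b
3: · ADDVS
4: ✓ CMP  NZCV=1001
5: ✓ MOVGE  r4←0xc1
6: · SUBEQ
7: ✓ MOVNE  r3←0x76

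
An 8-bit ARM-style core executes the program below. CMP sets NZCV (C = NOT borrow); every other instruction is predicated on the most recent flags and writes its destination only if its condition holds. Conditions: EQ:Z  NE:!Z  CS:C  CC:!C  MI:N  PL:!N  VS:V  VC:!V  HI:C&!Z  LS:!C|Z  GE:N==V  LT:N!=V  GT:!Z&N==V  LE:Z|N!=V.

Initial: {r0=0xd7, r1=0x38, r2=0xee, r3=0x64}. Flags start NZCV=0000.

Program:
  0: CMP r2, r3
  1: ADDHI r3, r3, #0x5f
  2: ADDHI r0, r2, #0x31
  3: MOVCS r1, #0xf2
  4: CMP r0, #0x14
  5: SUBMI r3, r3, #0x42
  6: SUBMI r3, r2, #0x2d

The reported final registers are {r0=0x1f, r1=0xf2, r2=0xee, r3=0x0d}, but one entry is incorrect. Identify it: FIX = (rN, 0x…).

[0] flags=1010 → (cmp)
[1] flags=1010 HI?T → r3=0xc3
[2] flags=1010 HI?T → r0=0x1f
[3] flags=1010 CS?T → r1=0xf2
[4] flags=0010 → (cmp)
[5] flags=0010 MI?F → skip
[6] flags=0010 MI?F → skip

FIX = (r3, 0xc3)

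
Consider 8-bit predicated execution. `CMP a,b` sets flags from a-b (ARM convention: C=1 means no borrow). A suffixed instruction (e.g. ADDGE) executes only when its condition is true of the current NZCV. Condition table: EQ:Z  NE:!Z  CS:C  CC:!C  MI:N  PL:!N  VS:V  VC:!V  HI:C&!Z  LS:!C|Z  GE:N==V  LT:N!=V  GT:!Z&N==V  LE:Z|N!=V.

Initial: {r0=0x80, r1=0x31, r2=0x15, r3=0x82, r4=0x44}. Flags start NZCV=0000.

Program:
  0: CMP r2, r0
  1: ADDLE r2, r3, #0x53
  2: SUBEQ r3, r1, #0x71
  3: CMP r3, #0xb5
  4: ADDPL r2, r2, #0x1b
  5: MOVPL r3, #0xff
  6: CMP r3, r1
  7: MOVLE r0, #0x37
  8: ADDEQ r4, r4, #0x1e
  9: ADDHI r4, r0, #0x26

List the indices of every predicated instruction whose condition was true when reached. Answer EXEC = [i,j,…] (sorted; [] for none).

EXEC = [7,9]

0: ✓ CMP  NZCV=1001
1: · ADDLE
2: · SUBEQ
3: ✓ CMP  NZCV=1000
4: · ADDPL
5: · MOVPL
6: ✓ CMP  NZCV=0011
7: ✓ MOVLE  r0←0x37
8: · ADDEQ
9: ✓ ADDHI  r4←0x5d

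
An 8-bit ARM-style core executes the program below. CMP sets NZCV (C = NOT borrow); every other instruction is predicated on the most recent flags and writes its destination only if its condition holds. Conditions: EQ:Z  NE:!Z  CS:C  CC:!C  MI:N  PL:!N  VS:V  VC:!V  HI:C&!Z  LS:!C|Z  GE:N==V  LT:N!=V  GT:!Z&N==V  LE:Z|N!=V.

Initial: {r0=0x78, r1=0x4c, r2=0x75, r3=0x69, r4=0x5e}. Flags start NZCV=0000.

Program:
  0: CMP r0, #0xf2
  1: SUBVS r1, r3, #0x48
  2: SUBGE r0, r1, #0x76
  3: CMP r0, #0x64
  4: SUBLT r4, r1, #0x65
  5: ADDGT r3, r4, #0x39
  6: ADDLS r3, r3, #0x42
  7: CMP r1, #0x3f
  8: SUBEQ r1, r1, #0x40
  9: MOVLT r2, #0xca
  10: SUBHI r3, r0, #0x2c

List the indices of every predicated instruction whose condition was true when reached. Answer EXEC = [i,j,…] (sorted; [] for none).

EXEC = [1,2,4,9]

[0] flags=1001 → (cmp)
[1] flags=1001 VS?T → r1=0x21
[2] flags=1001 GE?T → r0=0xab
[3] flags=0011 → (cmp)
[4] flags=0011 LT?T → r4=0xbc
[5] flags=0011 GT?F → skip
[6] flags=0011 LS?F → skip
[7] flags=1000 → (cmp)
[8] flags=1000 EQ?F → skip
[9] flags=1000 LT?T → r2=0xca
[10] flags=1000 HI?F → skip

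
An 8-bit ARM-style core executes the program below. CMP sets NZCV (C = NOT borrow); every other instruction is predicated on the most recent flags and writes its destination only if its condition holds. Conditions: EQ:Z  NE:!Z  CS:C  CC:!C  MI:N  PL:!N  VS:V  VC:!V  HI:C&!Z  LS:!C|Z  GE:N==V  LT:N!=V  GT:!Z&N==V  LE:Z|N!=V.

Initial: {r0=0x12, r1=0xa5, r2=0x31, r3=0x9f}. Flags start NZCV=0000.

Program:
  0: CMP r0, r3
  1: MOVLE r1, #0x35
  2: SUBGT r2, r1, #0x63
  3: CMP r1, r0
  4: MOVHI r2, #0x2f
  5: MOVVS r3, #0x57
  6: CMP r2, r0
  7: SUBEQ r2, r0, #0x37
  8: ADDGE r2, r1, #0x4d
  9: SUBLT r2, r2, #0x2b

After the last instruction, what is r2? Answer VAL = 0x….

0: ✓ CMP  NZCV=0000
1: · MOVLE
2: ✓ SUBGT  r2←0x42
3: ✓ CMP  NZCV=1010
4: ✓ MOVHI  r2←0x2f
5: · MOVVS
6: ✓ CMP  NZCV=0010
7: · SUBEQ
8: ✓ ADDGE  r2←0xf2
9: · SUBLT

VAL = 0xf2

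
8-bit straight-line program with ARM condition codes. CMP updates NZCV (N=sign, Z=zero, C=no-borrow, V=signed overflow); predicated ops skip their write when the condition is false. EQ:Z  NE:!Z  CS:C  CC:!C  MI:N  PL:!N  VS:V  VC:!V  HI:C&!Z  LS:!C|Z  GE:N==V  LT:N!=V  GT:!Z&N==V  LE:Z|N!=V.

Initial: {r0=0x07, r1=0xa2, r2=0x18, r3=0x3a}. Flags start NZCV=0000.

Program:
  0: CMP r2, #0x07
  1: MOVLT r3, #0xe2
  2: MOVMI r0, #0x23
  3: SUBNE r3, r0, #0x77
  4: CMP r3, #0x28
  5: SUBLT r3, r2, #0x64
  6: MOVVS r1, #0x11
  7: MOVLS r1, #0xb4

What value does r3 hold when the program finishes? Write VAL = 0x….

VAL = 0xb4

[0] flags=0010 → (cmp)
[1] flags=0010 LT?F → skip
[2] flags=0010 MI?F → skip
[3] flags=0010 NE?T → r3=0x90
[4] flags=0011 → (cmp)
[5] flags=0011 LT?T → r3=0xb4
[6] flags=0011 VS?T → r1=0x11
[7] flags=0011 LS?F → skip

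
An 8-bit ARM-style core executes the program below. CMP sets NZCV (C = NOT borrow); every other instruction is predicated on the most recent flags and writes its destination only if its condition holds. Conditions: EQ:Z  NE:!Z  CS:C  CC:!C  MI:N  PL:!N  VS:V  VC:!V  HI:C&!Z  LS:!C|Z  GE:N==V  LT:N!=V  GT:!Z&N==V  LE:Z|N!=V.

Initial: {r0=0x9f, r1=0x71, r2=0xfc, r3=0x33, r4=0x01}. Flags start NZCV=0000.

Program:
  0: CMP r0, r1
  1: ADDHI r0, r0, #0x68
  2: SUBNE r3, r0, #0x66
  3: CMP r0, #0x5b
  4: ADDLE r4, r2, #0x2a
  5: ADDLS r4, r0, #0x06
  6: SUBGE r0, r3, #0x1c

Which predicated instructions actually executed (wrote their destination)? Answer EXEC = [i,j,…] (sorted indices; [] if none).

EXEC = [1,2,4,5]

[0] flags=0011 → (cmp)
[1] flags=0011 HI?T → r0=0x07
[2] flags=0011 NE?T → r3=0xa1
[3] flags=1000 → (cmp)
[4] flags=1000 LE?T → r4=0x26
[5] flags=1000 LS?T → r4=0x0d
[6] flags=1000 GE?F → skip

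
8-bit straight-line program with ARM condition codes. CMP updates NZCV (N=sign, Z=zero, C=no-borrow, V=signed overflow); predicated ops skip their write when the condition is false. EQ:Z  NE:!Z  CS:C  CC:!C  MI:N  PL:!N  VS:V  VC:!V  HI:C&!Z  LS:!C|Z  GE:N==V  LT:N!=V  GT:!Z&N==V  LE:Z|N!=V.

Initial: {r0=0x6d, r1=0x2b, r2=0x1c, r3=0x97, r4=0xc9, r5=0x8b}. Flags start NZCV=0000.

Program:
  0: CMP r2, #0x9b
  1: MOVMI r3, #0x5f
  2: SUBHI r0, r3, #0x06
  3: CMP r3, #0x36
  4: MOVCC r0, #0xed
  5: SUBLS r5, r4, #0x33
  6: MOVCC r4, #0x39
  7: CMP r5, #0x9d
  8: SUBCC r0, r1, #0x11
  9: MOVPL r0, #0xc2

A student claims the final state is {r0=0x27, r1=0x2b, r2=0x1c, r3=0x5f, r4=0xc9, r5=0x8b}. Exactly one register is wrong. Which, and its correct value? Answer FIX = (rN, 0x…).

0: ✓ CMP  NZCV=1001
1: ✓ MOVMI  r3←0x5f
2: · SUBHI
3: ✓ CMP  NZCV=0010
4: · MOVCC
5: · SUBLS
6: · MOVCC
7: ✓ CMP  NZCV=1000
8: ✓ SUBCC  r0←0x1a
9: · MOVPL

FIX = (r0, 0x1a)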